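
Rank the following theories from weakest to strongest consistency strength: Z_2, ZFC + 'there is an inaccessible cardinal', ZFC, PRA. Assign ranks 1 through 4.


Ordering by consistency strength:
1. PRA
2. Z_2
3. ZFC
4. ZFC + 'there is an inaccessible cardinal'


Z_2=2, ZFC + 'there is an inaccessible cardinal'=4, ZFC=3, PRA=1


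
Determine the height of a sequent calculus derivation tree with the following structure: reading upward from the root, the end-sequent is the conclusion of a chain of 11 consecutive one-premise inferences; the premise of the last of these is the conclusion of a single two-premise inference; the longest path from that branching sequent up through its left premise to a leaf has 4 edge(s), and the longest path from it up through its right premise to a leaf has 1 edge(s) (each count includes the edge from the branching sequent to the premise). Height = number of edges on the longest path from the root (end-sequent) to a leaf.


Longest path through the left premise: 4 edges (measured from the branching sequent)
Longest path through the right premise: 1 edges
Height of the subtree rooted at the branching sequent: max(4, 1) = 4
The branching sequent sits 11 edges above the root (the chain of one-premise inferences), so height = 4 + 11 = 15

15


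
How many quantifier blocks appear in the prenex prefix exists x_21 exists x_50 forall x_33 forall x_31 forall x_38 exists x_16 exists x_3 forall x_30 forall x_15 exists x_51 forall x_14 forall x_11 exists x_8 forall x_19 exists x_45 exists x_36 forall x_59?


Alternations = 9.
Blocks = alternations + 1 = 10

10


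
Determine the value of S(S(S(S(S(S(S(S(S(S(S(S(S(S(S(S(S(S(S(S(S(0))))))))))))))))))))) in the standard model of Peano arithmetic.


Counting successors applied to 0:
21 applications of S to 0 = 21

21


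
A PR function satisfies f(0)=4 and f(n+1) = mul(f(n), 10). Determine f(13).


f(0) = 4
f(1) = mul(f(0), 10) = mul(4, 10) = 40
f(2) = mul(f(1), 10) = mul(40, 10) = 400
f(3) = mul(f(2), 10) = mul(400, 10) = 4000
f(4) = mul(f(3), 10) = mul(4000, 10) = 40000
f(5) = mul(f(4), 10) = mul(40000, 10) = 400000
f(6) = mul(f(5), 10) = mul(400000, 10) = 4000000
f(7) = mul(f(6), 10) = mul(4000000, 10) = 40000000
f(8) = mul(f(7), 10) = mul(40000000, 10) = 400000000
f(9) = mul(f(8), 10) = mul(400000000, 10) = 4000000000
f(10) = mul(f(9), 10) = mul(4000000000, 10) = 40000000000
f(11) = mul(f(10), 10) = mul(40000000000, 10) = 400000000000
f(12) = mul(f(11), 10) = mul(400000000000, 10) = 4000000000000
f(13) = mul(f(12), 10) = mul(4000000000000, 10) = 40000000000000


40000000000000


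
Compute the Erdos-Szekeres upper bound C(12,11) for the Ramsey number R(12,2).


R(12,2) <= C(12+2-2, 12-1) = C(12, 11)
C(12, 11) = 12! / (11! * 1!)
= 12

12


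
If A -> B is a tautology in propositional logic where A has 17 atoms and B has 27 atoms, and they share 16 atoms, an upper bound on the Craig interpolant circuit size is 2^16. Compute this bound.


Shared atoms = 16
Craig interpolant size bound = 2^16
= 65536

65536


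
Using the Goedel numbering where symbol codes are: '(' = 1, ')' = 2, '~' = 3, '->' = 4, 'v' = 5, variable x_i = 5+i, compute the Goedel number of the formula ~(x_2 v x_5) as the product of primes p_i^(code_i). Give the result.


Formula: ~(x_2 v x_5)
Symbol codes: [3, 1, 7, 5, 10, 2]
Primes: [2, 3, 5, 7, 11, 13]
p_1^3 = 2^3 = 8
p_2^1 = 3^1 = 3
p_3^7 = 5^7 = 78125
p_4^5 = 7^5 = 16807
p_5^10 = 11^10 = 25937424601
p_6^2 = 13^2 = 169
Product = 138135412313366593125000

138135412313366593125000


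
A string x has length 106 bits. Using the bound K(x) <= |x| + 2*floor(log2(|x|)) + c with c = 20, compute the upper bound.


floor(log2(106)) = 6
2 * 6 = 12
K(x) <= 106 + 12 + 20 = 138

138


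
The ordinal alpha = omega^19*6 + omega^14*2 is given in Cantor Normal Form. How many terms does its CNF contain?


CNF: omega^19*6 + omega^14*2
Count the summands separated by '+':
  term 1: omega^19*6
  term 2: omega^14*2
Total terms = 2

2


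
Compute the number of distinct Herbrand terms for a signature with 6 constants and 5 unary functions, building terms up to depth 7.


Herbrand terms by depth:
Depth 0: 6 constants
Depth 1: 30 new terms (running total: 36)
Depth 2: 150 new terms (running total: 186)
Depth 3: 750 new terms (running total: 936)
Depth 4: 3750 new terms (running total: 4686)
Depth 5: 18750 new terms (running total: 23436)
Depth 6: 93750 new terms (running total: 117186)
Depth 7: 468750 new terms (running total: 585936)
Total distinct ground terms = 585936

585936


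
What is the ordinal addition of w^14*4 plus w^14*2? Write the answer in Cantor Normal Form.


Ordinal addition w^14*4 + w^14*2:
Both terms have the same exponent 14.
w^e*c + w^e*d = w^e*(c+d).
Result = w^14*(4+2) = w^14*6

w^14*6


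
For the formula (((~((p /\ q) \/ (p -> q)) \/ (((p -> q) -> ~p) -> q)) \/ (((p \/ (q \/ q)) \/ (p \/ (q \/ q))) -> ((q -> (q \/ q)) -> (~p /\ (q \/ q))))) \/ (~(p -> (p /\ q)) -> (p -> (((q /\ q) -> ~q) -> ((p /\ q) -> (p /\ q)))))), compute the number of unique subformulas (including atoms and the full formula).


Formula: (((~((p /\ q) \/ (p -> q)) \/ (((p -> q) -> ~p) -> q)) \/ (((p \/ (q \/ q)) \/ (p \/ (q \/ q))) -> ((q -> (q \/ q)) -> (~p /\ (q \/ q))))) \/ (~(p -> (p /\ q)) -> (p -> (((q /\ q) -> ~q) -> ((p /\ q) -> (p /\ q))))))
Subformulas found:
  1. q
  2. p
  3. ~p
  4. ~q
  5. (p /\ q)
  6. (q /\ q)
  7. (p -> q)
  8. (q \/ q)
  9. (p \/ (q \/ q))
  10. (q -> (q \/ q))
  11. (p -> (p /\ q))
  12. ((q /\ q) -> ~q)
  13. (~p /\ (q \/ q))
  14. ~(p -> (p /\ q))
  15. ((p -> q) -> ~p)
  16. ((p /\ q) -> (p /\ q))
  17. ((p /\ q) \/ (p -> q))
  18. (((p -> q) -> ~p) -> q)
  19. ~((p /\ q) \/ (p -> q))
  20. ((p \/ (q \/ q)) \/ (p \/ (q \/ q)))
  21. ((q -> (q \/ q)) -> (~p /\ (q \/ q)))
  22. (((q /\ q) -> ~q) -> ((p /\ q) -> (p /\ q)))
  23. (p -> (((q /\ q) -> ~q) -> ((p /\ q) -> (p /\ q))))
  24. (~((p /\ q) \/ (p -> q)) \/ (((p -> q) -> ~p) -> q))
  25. (~(p -> (p /\ q)) -> (p -> (((q /\ q) -> ~q) -> ((p /\ q) -> (p /\ q)))))
  26. (((p \/ (q \/ q)) \/ (p \/ (q \/ q))) -> ((q -> (q \/ q)) -> (~p /\ (q \/ q))))
  27. ((~((p /\ q) \/ (p -> q)) \/ (((p -> q) -> ~p) -> q)) \/ (((p \/ (q \/ q)) \/ (p \/ (q \/ q))) -> ((q -> (q \/ q)) -> (~p /\ (q \/ q)))))
  28. (((~((p /\ q) \/ (p -> q)) \/ (((p -> q) -> ~p) -> q)) \/ (((p \/ (q \/ q)) \/ (p \/ (q \/ q))) -> ((q -> (q \/ q)) -> (~p /\ (q \/ q))))) \/ (~(p -> (p /\ q)) -> (p -> (((q /\ q) -> ~q) -> ((p /\ q) -> (p /\ q))))))
Total distinct subformulas = 28

28


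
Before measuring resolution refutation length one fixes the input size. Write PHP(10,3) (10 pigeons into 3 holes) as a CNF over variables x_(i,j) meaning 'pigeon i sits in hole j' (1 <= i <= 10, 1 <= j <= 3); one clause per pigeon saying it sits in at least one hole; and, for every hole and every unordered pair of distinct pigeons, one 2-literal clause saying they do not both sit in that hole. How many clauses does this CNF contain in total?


PHP(10,3): 10 pigeons, 3 holes, 10*3 = 30 variables.
- pigeon clauses: one per pigeon -> 10 clauses
- hole clauses: 3 holes * C(10,2) = 3 * 45 -> 135 clauses
Total clauses = 10 + 135 = 145

145


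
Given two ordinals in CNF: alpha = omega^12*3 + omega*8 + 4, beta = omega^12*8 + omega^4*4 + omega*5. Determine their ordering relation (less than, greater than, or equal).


Compare term by term from highest exponent:
alpha = omega^12*3 + omega*8 + 4
beta = omega^12*8 + omega^4*4 + omega*5
Term 1: alpha has omega^12*3, beta has omega^12*8
Term 2: alpha has omega^1*8, beta has omega^4*4
Term 3: alpha has omega^0*4, beta has omega^1*5
Result: alpha < beta

alpha < beta


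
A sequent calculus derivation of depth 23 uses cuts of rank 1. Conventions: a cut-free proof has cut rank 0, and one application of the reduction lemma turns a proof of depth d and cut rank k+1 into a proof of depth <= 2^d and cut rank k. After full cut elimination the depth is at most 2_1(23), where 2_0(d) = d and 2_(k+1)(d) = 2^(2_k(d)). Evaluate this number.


Each rank reduction sends depth d to at most 2^d; cut rank r needs r reductions.
2_0(23) = 23
2_1(23) = 2^23 = 8388608
Cut-free depth bound = 8388608

8388608


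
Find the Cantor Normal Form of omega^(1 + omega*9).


omega^(1 + omega*9):
In ordinal addition a term is absorbed by a following term of strictly larger exponent: 0 < 1, so 1 + omega*9 = omega*9.
omega raised to a CNF ordinal is a single CNF term: Result = omega^(omega*9)

omega^(omega*9)


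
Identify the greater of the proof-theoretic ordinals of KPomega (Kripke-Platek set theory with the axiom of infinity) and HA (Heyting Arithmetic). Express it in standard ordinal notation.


Proof-theoretic ordinal of KPomega (Kripke-Platek set theory with the axiom of infinity): psi_0(epsilon_{Omega+1})
Proof-theoretic ordinal of HA (Heyting Arithmetic): epsilon_0
Comparing: epsilon_0 < psi_0(epsilon_{Omega+1}).
The larger ordinal is psi_0(epsilon_{Omega+1}) (from KPomega (Kripke-Platek set theory with the axiom of infinity)).

psi_0(epsilon_{Omega+1})


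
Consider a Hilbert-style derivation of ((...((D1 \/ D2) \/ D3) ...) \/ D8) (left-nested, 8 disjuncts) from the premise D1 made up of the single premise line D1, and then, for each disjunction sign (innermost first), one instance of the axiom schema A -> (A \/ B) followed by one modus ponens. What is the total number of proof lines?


Building the left-nested 8-ary disjunction from D1:
- 1 premise line (D1)
- 8 disjuncts means 7 disjunction signs; each needs 1 axiom instance + 1 MP = 2 lines: 2 * 7 = 14
Total = 1 + 14 = 15 lines.

15


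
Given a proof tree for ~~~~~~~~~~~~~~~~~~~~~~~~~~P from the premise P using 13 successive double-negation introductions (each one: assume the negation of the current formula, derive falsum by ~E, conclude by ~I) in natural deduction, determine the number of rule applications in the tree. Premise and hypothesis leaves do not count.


Each double-negation introduction (from C infer ~~C) uses 2 inference nodes: one ~E (C and ~C give falsum) and one ~I (discharge ~C).
13 double negations = 13 * 2 = 26 inference nodes.

26


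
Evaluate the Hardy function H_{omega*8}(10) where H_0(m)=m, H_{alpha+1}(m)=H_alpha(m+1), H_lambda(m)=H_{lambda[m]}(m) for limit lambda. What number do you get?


H_{omega*8}(10):
For the Hardy hierarchy, H_{omega*k}(n) = 2^k * n.
2^8 = 256.
256 * 10 = 2560

2560


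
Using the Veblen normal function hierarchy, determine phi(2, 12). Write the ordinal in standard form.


phi(2, 12):
phi(2, beta) = zeta_beta (the beta-th zeta number, fixed point of epsilon).
phi(2, 12) = zeta_12

zeta_12


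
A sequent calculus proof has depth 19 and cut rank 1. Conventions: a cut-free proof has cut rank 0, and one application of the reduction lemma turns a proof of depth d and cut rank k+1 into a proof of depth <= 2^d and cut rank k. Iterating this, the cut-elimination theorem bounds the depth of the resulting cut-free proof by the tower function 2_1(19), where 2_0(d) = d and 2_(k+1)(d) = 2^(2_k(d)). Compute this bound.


Each rank reduction sends depth d to at most 2^d; cut rank r needs r reductions.
2_0(19) = 19
2_1(19) = 2^19 = 524288
Cut-free depth bound = 524288

524288


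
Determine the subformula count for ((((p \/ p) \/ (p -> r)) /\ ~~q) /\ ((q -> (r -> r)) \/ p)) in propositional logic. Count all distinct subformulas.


Formula: ((((p \/ p) \/ (p -> r)) /\ ~~q) /\ ((q -> (r -> r)) \/ p))
Subformulas found:
  1. q
  2. r
  3. p
  4. ~q
  5. ~~q
  6. (p \/ p)
  7. (r -> r)
  8. (p -> r)
  9. (q -> (r -> r))
  10. ((q -> (r -> r)) \/ p)
  11. ((p \/ p) \/ (p -> r))
  12. (((p \/ p) \/ (p -> r)) /\ ~~q)
  13. ((((p \/ p) \/ (p -> r)) /\ ~~q) /\ ((q -> (r -> r)) \/ p))
Total distinct subformulas = 13

13


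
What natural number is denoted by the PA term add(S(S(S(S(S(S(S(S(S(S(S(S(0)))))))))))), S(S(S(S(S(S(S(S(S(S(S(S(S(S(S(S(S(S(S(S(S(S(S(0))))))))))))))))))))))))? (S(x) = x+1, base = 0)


add(S^12(0), S^23(0)):
S^12(0) = 12
S^23(0) = 23
12 + 23 = 35

35


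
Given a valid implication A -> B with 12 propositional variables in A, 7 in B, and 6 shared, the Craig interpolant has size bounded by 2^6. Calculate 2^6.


Shared atoms = 6
Craig interpolant size bound = 2^6
= 64

64


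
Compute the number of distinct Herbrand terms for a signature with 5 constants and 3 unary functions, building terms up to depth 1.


Herbrand terms by depth:
Depth 0: 5 constants
Depth 1: 15 new terms (running total: 20)
Total distinct ground terms = 20

20


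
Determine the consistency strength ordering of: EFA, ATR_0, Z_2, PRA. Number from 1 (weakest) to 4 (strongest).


Ordering by consistency strength:
1. EFA
2. PRA
3. ATR_0
4. Z_2


EFA=1, ATR_0=3, Z_2=4, PRA=2


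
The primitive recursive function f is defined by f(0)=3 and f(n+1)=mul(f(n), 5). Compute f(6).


f(0) = 3
f(1) = mul(f(0), 5) = mul(3, 5) = 15
f(2) = mul(f(1), 5) = mul(15, 5) = 75
f(3) = mul(f(2), 5) = mul(75, 5) = 375
f(4) = mul(f(3), 5) = mul(375, 5) = 1875
f(5) = mul(f(4), 5) = mul(1875, 5) = 9375
f(6) = mul(f(5), 5) = mul(9375, 5) = 46875


46875


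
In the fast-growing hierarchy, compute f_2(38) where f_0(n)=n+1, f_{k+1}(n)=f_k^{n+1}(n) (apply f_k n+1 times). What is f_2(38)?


f_2(38) = f_1^39(38)
f_1(m) = 2m + 1.
Iterating: f_1^k(n) = 2^k*(n+1) - 1.
f_2(38) = 2^39*(38+1) - 1 = 549755813888*39 - 1 = 21440476741631

21440476741631


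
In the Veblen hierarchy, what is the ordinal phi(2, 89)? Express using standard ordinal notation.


phi(2, 89):
phi(2, beta) = zeta_beta (the beta-th zeta number, fixed point of epsilon).
phi(2, 89) = zeta_89

zeta_89


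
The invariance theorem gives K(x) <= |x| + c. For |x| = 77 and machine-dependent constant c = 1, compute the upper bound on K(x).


K(x) <= |x| + c = 77 + 1 = 78

78


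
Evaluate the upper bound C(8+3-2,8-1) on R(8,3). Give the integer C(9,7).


R(8,3) <= C(8+3-2, 8-1) = C(9, 7)
C(9, 7) = 9! / (7! * 2!)
= 36

36


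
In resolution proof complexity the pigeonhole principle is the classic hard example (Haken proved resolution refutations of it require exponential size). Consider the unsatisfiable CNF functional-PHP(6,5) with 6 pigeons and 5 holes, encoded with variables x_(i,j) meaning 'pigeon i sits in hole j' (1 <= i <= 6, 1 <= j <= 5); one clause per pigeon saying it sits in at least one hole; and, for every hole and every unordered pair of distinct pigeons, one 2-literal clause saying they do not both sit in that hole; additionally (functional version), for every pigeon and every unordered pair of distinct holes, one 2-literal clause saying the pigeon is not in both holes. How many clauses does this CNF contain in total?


functional-PHP(6,5): 6 pigeons, 5 holes, 6*5 = 30 variables.
- pigeon clauses: one per pigeon -> 6 clauses
- hole clauses: 5 holes * C(6,2) = 5 * 15 -> 75 clauses
- functional clauses: 6 pigeons * C(5,2) = 6 * 10 -> 60 clauses
Total clauses = 6 + 75 + 60 = 141

141


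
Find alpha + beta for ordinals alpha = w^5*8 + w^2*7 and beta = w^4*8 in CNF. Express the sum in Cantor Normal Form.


Ordinal addition (w^5*8 + w^2*7) + w^4*8:
alpha's leading term has exponent 5 > beta's exponent 4, so it survives.
alpha's tail term has exponent 2 < beta's exponent 4, so it is absorbed by beta.
In ordinal addition, any term followed by a strictly larger-exponent term is absorbed.
Result = w^5*8 + w^4*8

w^5*8 + w^4*8


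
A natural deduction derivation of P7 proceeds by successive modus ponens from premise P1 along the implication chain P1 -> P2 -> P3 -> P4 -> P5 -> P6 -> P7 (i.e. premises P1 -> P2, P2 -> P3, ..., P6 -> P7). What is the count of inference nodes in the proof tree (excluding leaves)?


We have a chain: P1 -> P2 -> P3 -> P4 -> P5 -> P6 -> P7.
Each modus ponens application produces the next variable.
The chain has 7 propositions, so 7-1 = 6 modus ponens steps.
Total inference nodes = 6

6


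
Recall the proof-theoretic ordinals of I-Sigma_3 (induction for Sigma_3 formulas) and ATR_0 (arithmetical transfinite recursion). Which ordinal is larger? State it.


Proof-theoretic ordinal of I-Sigma_3 (induction for Sigma_3 formulas): omega^(omega^(omega^omega))
Proof-theoretic ordinal of ATR_0 (arithmetical transfinite recursion): Gamma_0
Comparing: omega^(omega^(omega^omega)) < Gamma_0.
The larger ordinal is Gamma_0 (from ATR_0 (arithmetical transfinite recursion)).

Gamma_0


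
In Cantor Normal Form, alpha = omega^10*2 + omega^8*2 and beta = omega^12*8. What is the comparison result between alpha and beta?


Compare term by term from highest exponent:
alpha = omega^10*2 + omega^8*2
beta = omega^12*8
Term 1: alpha has omega^10*2, beta has omega^12*8
Term 2: alpha has omega^8*2, beta has omega^0*0
Result: alpha < beta

alpha < beta


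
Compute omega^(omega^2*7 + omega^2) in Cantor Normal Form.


omega^(omega^2*7 + omega^2):
Both terms of the exponent have the same exponent 2, so they merge: omega^2*7 + omega^2 = omega^2*(7+1) = omega^2*8.
omega raised to a CNF ordinal is a single CNF term: Result = omega^(omega^2*8)

omega^(omega^2*8)


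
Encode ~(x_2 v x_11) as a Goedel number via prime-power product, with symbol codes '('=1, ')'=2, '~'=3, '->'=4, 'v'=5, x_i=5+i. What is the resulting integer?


Formula: ~(x_2 v x_11)
Symbol codes: [3, 1, 7, 5, 16, 2]
Primes: [2, 3, 5, 7, 11, 13]
p_1^3 = 2^3 = 8
p_2^1 = 3^1 = 3
p_3^7 = 5^7 = 78125
p_4^5 = 7^5 = 16807
p_5^16 = 11^16 = 45949729863572161
p_6^2 = 13^2 = 169
Product = 244715309173280035083118125000

244715309173280035083118125000


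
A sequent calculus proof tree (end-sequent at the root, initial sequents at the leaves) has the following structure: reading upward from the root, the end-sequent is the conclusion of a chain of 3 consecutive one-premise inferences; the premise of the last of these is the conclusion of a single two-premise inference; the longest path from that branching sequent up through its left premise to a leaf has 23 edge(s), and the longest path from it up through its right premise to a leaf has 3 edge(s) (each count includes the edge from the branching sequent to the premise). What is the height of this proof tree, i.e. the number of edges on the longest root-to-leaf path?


Longest path through the left premise: 23 edges (measured from the branching sequent)
Longest path through the right premise: 3 edges
Height of the subtree rooted at the branching sequent: max(23, 3) = 23
The branching sequent sits 3 edges above the root (the chain of one-premise inferences), so height = 23 + 3 = 26

26


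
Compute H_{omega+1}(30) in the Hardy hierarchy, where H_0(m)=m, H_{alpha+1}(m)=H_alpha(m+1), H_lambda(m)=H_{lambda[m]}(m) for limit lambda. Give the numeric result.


H_{omega+1}(30):
Unwind the 1 successor steps: H_{omega+1}(30) = H_omega(30+1) = H_omega(31).
H_omega(m) = H_m(m) = m + m = 2m.
Result = 2 * 31 = 62

62


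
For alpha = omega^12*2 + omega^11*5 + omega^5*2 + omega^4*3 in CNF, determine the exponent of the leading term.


CNF: omega^12*2 + omega^11*5 + omega^5*2 + omega^4*3
The leading term is omega^12*2, which has exponent 12.

12


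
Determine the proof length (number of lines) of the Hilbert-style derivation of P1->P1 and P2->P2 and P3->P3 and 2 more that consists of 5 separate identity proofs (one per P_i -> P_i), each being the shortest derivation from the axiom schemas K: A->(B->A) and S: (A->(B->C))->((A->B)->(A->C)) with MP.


The shortest proof of A->A from K and S in the Hilbert calculus has exactly 5 lines:
(1) K instance A->((A->A)->A), (2) S instance, (3) MP on 1,2, (4) K instance A->(A->A), (5) MP on 3,4.
For 5 independent identities: 5 * 5 = 25 lines total.

25


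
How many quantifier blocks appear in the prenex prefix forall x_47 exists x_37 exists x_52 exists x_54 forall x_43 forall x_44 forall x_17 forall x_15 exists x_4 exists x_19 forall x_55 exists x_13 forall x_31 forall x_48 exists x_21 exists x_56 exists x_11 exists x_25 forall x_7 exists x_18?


Alternations = 9.
Blocks = alternations + 1 = 10

10


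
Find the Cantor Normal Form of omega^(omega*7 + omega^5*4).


omega^(omega*7 + omega^5*4):
In ordinal addition a term is absorbed by a following term of strictly larger exponent: 1 < 5, so omega*7 + omega^5*4 = omega^5*4.
omega raised to a CNF ordinal is a single CNF term: Result = omega^(omega^5*4)

omega^(omega^5*4)


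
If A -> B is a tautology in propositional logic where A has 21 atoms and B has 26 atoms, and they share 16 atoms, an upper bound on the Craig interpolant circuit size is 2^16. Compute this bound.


Shared atoms = 16
Craig interpolant size bound = 2^16
= 65536

65536


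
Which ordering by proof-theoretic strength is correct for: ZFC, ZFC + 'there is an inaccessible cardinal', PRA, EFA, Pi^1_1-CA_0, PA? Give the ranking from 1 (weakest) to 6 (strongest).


Ordering by consistency strength:
1. EFA
2. PRA
3. PA
4. Pi^1_1-CA_0
5. ZFC
6. ZFC + 'there is an inaccessible cardinal'


ZFC=5, ZFC + 'there is an inaccessible cardinal'=6, PRA=2, EFA=1, Pi^1_1-CA_0=4, PA=3


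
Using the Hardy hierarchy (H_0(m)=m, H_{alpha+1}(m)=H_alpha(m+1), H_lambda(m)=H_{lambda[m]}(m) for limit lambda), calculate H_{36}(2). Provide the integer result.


H_36(2):
For finite ordinals k, H_k(n) = n + k (each successor step adds 1).
H_36(2) = 2 + 36 = 38

38


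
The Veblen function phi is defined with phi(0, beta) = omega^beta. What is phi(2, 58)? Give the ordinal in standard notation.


phi(2, 58):
phi(2, beta) = zeta_beta (the beta-th zeta number, fixed point of epsilon).
phi(2, 58) = zeta_58

zeta_58


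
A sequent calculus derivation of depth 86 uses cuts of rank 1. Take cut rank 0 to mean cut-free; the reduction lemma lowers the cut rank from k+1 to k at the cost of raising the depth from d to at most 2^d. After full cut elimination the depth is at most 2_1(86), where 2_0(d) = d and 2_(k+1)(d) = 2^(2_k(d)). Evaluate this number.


Each rank reduction sends depth d to at most 2^d; cut rank r needs r reductions.
2_0(86) = 86
2_1(86) = 2^86 = 77371252455336267181195264
Cut-free depth bound = 77371252455336267181195264

77371252455336267181195264


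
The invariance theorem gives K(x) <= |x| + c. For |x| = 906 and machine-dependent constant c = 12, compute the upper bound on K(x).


K(x) <= |x| + c = 906 + 12 = 918

918


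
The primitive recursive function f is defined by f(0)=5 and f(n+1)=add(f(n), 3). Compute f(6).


f(0) = 5
f(1) = add(f(0), 3) = add(5, 3) = 8
f(2) = add(f(1), 3) = add(8, 3) = 11
f(3) = add(f(2), 3) = add(11, 3) = 14
f(4) = add(f(3), 3) = add(14, 3) = 17
f(5) = add(f(4), 3) = add(17, 3) = 20
f(6) = add(f(5), 3) = add(20, 3) = 23


23


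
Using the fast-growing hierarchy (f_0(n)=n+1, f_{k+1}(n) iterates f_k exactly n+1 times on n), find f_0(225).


f_0(225) = 225 + 1 = 226

226


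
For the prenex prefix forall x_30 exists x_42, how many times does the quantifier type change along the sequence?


Walk the prefix and count type changes:
  position 1: forall -> exists <-- alternation
Total alternations = 1

1


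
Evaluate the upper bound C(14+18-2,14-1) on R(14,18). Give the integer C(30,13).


R(14,18) <= C(14+18-2, 14-1) = C(30, 13)
C(30, 13) = 30! / (13! * 17!)
= 119759850

119759850


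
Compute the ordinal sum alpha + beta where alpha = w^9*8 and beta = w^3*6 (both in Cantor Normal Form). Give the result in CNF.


Ordinal addition w^9*8 + w^3*6:
Leading exponent of alpha (9) > leading exponent of beta (3).
Since alpha's term has higher exponent than beta's leading term,
the sum is simply alpha followed by beta.
Result = w^9*8 + w^3*6

w^9*8 + w^3*6


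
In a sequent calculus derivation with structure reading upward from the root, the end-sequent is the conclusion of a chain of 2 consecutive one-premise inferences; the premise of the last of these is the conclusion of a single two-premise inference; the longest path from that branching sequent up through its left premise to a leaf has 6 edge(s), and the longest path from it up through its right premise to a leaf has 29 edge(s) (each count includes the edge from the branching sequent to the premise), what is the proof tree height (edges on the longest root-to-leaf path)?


Longest path through the left premise: 6 edges (measured from the branching sequent)
Longest path through the right premise: 29 edges
Height of the subtree rooted at the branching sequent: max(6, 29) = 29
The branching sequent sits 2 edges above the root (the chain of one-premise inferences), so height = 29 + 2 = 31

31


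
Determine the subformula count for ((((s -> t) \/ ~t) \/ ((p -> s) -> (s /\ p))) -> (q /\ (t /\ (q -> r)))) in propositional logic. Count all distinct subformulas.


Formula: ((((s -> t) \/ ~t) \/ ((p -> s) -> (s /\ p))) -> (q /\ (t /\ (q -> r))))
Subformulas found:
  1. q
  2. s
  3. r
  4. t
  5. p
  6. ~t
  7. (p -> s)
  8. (s /\ p)
  9. (q -> r)
  10. (s -> t)
  11. (t /\ (q -> r))
  12. ((s -> t) \/ ~t)
  13. (q /\ (t /\ (q -> r)))
  14. ((p -> s) -> (s /\ p))
  15. (((s -> t) \/ ~t) \/ ((p -> s) -> (s /\ p)))
  16. ((((s -> t) \/ ~t) \/ ((p -> s) -> (s /\ p))) -> (q /\ (t /\ (q -> r))))
Total distinct subformulas = 16

16


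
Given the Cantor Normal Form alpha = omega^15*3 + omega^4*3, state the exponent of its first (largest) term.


CNF: omega^15*3 + omega^4*3
The leading term is omega^15*3, which has exponent 15.

15


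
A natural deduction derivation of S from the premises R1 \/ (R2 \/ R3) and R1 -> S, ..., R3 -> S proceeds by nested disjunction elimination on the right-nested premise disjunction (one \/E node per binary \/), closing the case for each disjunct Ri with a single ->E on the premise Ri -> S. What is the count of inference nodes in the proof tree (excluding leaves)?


The premise R1 \/ (R2 \/ R3) contains 3 disjuncts, hence 2 binary \/ connectives.
- Each binary \/ is eliminated once: 2 \/E nodes.
- Each of the 3 cases Ri derives S by one ->E with Ri -> S: 3 ->E nodes.
Total = 2 + 3 = 5

5


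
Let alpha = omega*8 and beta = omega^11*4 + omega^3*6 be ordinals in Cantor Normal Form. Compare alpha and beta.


Compare term by term from highest exponent:
alpha = omega*8
beta = omega^11*4 + omega^3*6
Term 1: alpha has omega^1*8, beta has omega^11*4
Term 2: alpha has omega^0*0, beta has omega^3*6
Result: alpha < beta

alpha < beta


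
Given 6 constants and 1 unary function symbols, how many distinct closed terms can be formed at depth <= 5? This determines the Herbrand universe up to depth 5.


Herbrand terms by depth:
Depth 0: 6 constants
Depth 1: 6 new terms (running total: 12)
Depth 2: 6 new terms (running total: 18)
Depth 3: 6 new terms (running total: 24)
Depth 4: 6 new terms (running total: 30)
Depth 5: 6 new terms (running total: 36)
Total distinct ground terms = 36

36


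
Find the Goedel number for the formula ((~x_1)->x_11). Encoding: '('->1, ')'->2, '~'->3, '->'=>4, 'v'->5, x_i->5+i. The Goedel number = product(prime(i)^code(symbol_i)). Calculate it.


Formula: ((~x_1)->x_11)
Symbol codes: [1, 1, 3, 6, 2, 4, 16, 2]
Primes: [2, 3, 5, 7, 11, 13, 17, 19]
p_1^1 = 2^1 = 2
p_2^1 = 3^1 = 3
p_3^3 = 5^3 = 125
p_4^6 = 7^6 = 117649
p_5^2 = 11^2 = 121
p_6^4 = 13^4 = 28561
p_7^16 = 17^16 = 48661191875666868481
p_8^2 = 19^2 = 361
Product = 5356711130776218060197377784703696750

5356711130776218060197377784703696750


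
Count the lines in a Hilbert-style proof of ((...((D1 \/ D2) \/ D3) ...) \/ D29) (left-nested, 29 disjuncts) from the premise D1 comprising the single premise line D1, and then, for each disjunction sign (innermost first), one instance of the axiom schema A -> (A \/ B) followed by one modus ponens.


Building the left-nested 29-ary disjunction from D1:
- 1 premise line (D1)
- 29 disjuncts means 28 disjunction signs; each needs 1 axiom instance + 1 MP = 2 lines: 2 * 28 = 56
Total = 1 + 56 = 57 lines.

57


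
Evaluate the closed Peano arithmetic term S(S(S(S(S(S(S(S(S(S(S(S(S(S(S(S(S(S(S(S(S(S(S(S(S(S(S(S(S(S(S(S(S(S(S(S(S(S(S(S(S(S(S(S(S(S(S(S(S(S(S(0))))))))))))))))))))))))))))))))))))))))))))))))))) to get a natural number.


Counting successors applied to 0:
51 applications of S to 0 = 51

51


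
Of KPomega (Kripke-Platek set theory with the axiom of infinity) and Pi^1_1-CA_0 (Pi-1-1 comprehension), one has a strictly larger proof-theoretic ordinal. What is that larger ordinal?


Proof-theoretic ordinal of KPomega (Kripke-Platek set theory with the axiom of infinity): psi_0(epsilon_{Omega+1})
Proof-theoretic ordinal of Pi^1_1-CA_0 (Pi-1-1 comprehension): psi_0(Omega_omega)
Comparing: psi_0(epsilon_{Omega+1}) < psi_0(Omega_omega).
The larger ordinal is psi_0(Omega_omega) (from Pi^1_1-CA_0 (Pi-1-1 comprehension)).

psi_0(Omega_omega)


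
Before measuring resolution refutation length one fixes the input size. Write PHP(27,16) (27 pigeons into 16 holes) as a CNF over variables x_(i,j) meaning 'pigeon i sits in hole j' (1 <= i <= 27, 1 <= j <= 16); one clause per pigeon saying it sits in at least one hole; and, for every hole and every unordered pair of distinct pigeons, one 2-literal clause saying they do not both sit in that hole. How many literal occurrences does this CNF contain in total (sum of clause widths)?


PHP(27,16): 27 pigeons, 16 holes, 27*16 = 432 variables.
- pigeon clauses: one per pigeon -> 27 clauses of width 16 -> 432 literals
- hole clauses: 16 holes * C(27,2) = 16 * 351 -> 5616 clauses of width 2 -> 11232 literals
Total literal occurrences = 432 + 11232 = 11664

11664


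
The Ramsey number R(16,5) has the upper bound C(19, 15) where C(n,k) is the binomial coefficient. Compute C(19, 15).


R(16,5) <= C(16+5-2, 16-1) = C(19, 15)
C(19, 15) = 19! / (15! * 4!)
= 3876

3876


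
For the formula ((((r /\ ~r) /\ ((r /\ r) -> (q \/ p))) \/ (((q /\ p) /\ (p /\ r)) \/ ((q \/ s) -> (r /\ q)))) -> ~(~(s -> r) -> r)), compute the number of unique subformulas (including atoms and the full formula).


Formula: ((((r /\ ~r) /\ ((r /\ r) -> (q \/ p))) \/ (((q /\ p) /\ (p /\ r)) \/ ((q \/ s) -> (r /\ q)))) -> ~(~(s -> r) -> r))
Subformulas found:
  1. r
  2. q
  3. s
  4. p
  5. ~r
  6. (q /\ p)
  7. (q \/ p)
  8. (r /\ r)
  9. (s -> r)
  10. (r /\ q)
  11. (p /\ r)
  12. (q \/ s)
  13. (r /\ ~r)
  14. ~(s -> r)
  15. (~(s -> r) -> r)
  16. ~(~(s -> r) -> r)
  17. ((q /\ p) /\ (p /\ r))
  18. ((q \/ s) -> (r /\ q))
  19. ((r /\ r) -> (q \/ p))
  20. ((r /\ ~r) /\ ((r /\ r) -> (q \/ p)))
  21. (((q /\ p) /\ (p /\ r)) \/ ((q \/ s) -> (r /\ q)))
  22. (((r /\ ~r) /\ ((r /\ r) -> (q \/ p))) \/ (((q /\ p) /\ (p /\ r)) \/ ((q \/ s) -> (r /\ q))))
  23. ((((r /\ ~r) /\ ((r /\ r) -> (q \/ p))) \/ (((q /\ p) /\ (p /\ r)) \/ ((q \/ s) -> (r /\ q)))) -> ~(~(s -> r) -> r))
Total distinct subformulas = 23

23


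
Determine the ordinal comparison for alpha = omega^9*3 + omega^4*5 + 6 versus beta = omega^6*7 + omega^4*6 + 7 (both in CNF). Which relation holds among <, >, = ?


Compare term by term from highest exponent:
alpha = omega^9*3 + omega^4*5 + 6
beta = omega^6*7 + omega^4*6 + 7
Term 1: alpha has omega^9*3, beta has omega^6*7
Term 2: alpha has omega^4*5, beta has omega^4*6
Term 3: alpha has omega^0*6, beta has omega^0*7
Result: alpha > beta

alpha > beta


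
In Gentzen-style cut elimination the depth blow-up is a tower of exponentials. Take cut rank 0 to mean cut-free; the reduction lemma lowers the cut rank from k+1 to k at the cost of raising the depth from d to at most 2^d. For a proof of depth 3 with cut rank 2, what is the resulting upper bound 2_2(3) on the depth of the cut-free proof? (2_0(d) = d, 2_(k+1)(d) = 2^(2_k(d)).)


Each rank reduction sends depth d to at most 2^d; cut rank r needs r reductions.
2_0(3) = 3
2_1(3) = 2^3 = 8
2_2(3) = 2^8 = 256
Cut-free depth bound = 256

256


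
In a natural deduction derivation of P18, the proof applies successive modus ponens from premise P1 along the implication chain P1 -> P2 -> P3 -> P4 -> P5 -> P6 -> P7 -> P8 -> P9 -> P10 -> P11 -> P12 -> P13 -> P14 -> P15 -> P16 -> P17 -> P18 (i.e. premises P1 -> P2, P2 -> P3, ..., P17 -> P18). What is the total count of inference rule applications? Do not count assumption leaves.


We have a chain: P1 -> P2 -> P3 -> P4 -> P5 -> P6 -> P7 -> P8 -> P9 -> P10 -> P11 -> P12 -> P13 -> P14 -> P15 -> P16 -> P17 -> P18.
Each modus ponens application produces the next variable.
The chain has 18 propositions, so 18-1 = 17 modus ponens steps.
Total inference nodes = 17

17


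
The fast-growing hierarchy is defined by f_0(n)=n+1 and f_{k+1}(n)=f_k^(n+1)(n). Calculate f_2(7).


f_2(7) = f_1^8(7)
f_1(m) = 2m + 1.
Iterating: f_1^k(n) = 2^k*(n+1) - 1.
f_2(7) = 2^8*(7+1) - 1 = 256*8 - 1 = 2047

2047


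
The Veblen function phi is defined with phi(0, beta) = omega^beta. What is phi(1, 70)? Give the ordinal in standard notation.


phi(1, 70):
phi(1, beta) = epsilon_beta (the beta-th epsilon number).
phi(1, 70) = epsilon_70

epsilon_70


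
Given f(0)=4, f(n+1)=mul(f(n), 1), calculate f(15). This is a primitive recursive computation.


f(0) = 4
f(1) = mul(f(0), 1) = mul(4, 1) = 4
f(2) = mul(f(1), 1) = mul(4, 1) = 4
f(3) = mul(f(2), 1) = mul(4, 1) = 4
f(4) = mul(f(3), 1) = mul(4, 1) = 4
f(5) = mul(f(4), 1) = mul(4, 1) = 4
f(6) = mul(f(5), 1) = mul(4, 1) = 4
f(7) = mul(f(6), 1) = mul(4, 1) = 4
f(8) = mul(f(7), 1) = mul(4, 1) = 4
f(9) = mul(f(8), 1) = mul(4, 1) = 4
f(10) = mul(f(9), 1) = mul(4, 1) = 4
f(11) = mul(f(10), 1) = mul(4, 1) = 4
f(12) = mul(f(11), 1) = mul(4, 1) = 4
f(13) = mul(f(12), 1) = mul(4, 1) = 4
f(14) = mul(f(13), 1) = mul(4, 1) = 4
f(15) = mul(f(14), 1) = mul(4, 1) = 4


4


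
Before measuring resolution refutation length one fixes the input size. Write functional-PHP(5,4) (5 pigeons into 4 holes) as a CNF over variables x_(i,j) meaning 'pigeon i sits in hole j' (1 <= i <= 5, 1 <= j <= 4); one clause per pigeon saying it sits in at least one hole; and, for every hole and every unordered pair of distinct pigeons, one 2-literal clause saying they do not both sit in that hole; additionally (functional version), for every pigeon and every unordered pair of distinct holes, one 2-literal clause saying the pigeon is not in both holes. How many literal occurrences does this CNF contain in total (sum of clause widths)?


functional-PHP(5,4): 5 pigeons, 4 holes, 5*4 = 20 variables.
- pigeon clauses: one per pigeon -> 5 clauses of width 4 -> 20 literals
- hole clauses: 4 holes * C(5,2) = 4 * 10 -> 40 clauses of width 2 -> 80 literals
- functional clauses: 5 pigeons * C(4,2) = 5 * 6 -> 30 clauses of width 2 -> 60 literals
Total literal occurrences = 20 + 80 + 60 = 160

160


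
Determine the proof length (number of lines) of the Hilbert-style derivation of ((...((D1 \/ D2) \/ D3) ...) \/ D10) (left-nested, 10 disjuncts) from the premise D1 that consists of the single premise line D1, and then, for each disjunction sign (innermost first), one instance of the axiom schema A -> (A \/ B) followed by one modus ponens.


Building the left-nested 10-ary disjunction from D1:
- 1 premise line (D1)
- 10 disjuncts means 9 disjunction signs; each needs 1 axiom instance + 1 MP = 2 lines: 2 * 9 = 18
Total = 1 + 18 = 19 lines.

19


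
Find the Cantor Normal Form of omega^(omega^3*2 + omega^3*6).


omega^(omega^3*2 + omega^3*6):
Both terms of the exponent have the same exponent 3, so they merge: omega^3*2 + omega^3*6 = omega^3*(2+6) = omega^3*8.
omega raised to a CNF ordinal is a single CNF term: Result = omega^(omega^3*8)

omega^(omega^3*8)


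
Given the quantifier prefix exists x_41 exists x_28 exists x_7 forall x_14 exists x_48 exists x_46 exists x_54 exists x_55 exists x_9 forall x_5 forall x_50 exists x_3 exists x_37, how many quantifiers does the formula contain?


Quantifier prefix has 13 quantifier symbols.
Quantifier depth = 13

13


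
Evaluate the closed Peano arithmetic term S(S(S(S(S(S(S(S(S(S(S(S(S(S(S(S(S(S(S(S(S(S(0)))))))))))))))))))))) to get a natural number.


Counting successors applied to 0:
22 applications of S to 0 = 22

22


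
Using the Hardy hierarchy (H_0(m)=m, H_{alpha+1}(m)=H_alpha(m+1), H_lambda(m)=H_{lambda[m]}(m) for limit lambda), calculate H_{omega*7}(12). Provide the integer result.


H_{omega*7}(12):
For the Hardy hierarchy, H_{omega*k}(n) = 2^k * n.
2^7 = 128.
128 * 12 = 1536

1536


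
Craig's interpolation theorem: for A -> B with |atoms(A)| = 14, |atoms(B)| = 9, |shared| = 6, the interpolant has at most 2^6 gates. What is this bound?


Shared atoms = 6
Craig interpolant size bound = 2^6
= 64

64


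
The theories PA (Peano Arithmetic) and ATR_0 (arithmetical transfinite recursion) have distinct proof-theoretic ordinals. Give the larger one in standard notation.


Proof-theoretic ordinal of PA (Peano Arithmetic): epsilon_0
Proof-theoretic ordinal of ATR_0 (arithmetical transfinite recursion): Gamma_0
Comparing: epsilon_0 < Gamma_0.
The larger ordinal is Gamma_0 (from ATR_0 (arithmetical transfinite recursion)).

Gamma_0


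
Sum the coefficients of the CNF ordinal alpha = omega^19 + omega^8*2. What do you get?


CNF: omega^19 + omega^8*2
Coefficients: 1 + 2 = 3

3


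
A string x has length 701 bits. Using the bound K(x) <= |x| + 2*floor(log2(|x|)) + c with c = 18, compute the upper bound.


floor(log2(701)) = 9
2 * 9 = 18
K(x) <= 701 + 18 + 18 = 737

737


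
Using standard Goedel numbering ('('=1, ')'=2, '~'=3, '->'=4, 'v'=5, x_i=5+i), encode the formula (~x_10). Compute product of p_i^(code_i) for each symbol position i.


Formula: (~x_10)
Symbol codes: [1, 3, 15, 2]
Primes: [2, 3, 5, 7]
p_1^1 = 2^1 = 2
p_2^3 = 3^3 = 27
p_3^15 = 5^15 = 30517578125
p_4^2 = 7^2 = 49
Product = 80749511718750

80749511718750


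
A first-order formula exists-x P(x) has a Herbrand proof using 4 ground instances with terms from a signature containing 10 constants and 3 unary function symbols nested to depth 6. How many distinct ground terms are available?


Herbrand terms by depth:
Depth 0: 10 constants
Depth 1: 30 new terms (running total: 40)
Depth 2: 90 new terms (running total: 130)
Depth 3: 270 new terms (running total: 400)
Depth 4: 810 new terms (running total: 1210)
Depth 5: 2430 new terms (running total: 3640)
Depth 6: 7290 new terms (running total: 10930)
Total distinct ground terms = 10930

10930


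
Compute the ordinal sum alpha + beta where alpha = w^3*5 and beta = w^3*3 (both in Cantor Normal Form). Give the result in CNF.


Ordinal addition w^3*5 + w^3*3:
Both terms have the same exponent 3.
w^e*c + w^e*d = w^e*(c+d).
Result = w^3*(5+3) = w^3*8

w^3*8


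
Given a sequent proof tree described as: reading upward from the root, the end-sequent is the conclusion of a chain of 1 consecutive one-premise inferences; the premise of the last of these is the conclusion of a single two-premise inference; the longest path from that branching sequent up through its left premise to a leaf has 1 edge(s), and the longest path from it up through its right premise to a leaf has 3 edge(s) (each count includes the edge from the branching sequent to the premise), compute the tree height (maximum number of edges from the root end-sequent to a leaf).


Longest path through the left premise: 1 edges (measured from the branching sequent)
Longest path through the right premise: 3 edges
Height of the subtree rooted at the branching sequent: max(1, 3) = 3
The branching sequent sits 1 edges above the root (the chain of one-premise inferences), so height = 3 + 1 = 4

4


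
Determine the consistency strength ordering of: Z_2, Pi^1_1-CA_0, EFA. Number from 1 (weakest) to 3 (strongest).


Ordering by consistency strength:
1. EFA
2. Pi^1_1-CA_0
3. Z_2


Z_2=3, Pi^1_1-CA_0=2, EFA=1


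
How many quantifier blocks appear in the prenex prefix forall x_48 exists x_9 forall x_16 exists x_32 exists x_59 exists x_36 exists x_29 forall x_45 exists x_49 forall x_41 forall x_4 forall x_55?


Alternations = 6.
Blocks = alternations + 1 = 7

7


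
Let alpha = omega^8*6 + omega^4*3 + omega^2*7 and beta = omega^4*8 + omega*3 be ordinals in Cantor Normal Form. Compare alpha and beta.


Compare term by term from highest exponent:
alpha = omega^8*6 + omega^4*3 + omega^2*7
beta = omega^4*8 + omega*3
Term 1: alpha has omega^8*6, beta has omega^4*8
Term 2: alpha has omega^4*3, beta has omega^1*3
Term 3: alpha has omega^2*7, beta has omega^0*0
Result: alpha > beta

alpha > beta
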